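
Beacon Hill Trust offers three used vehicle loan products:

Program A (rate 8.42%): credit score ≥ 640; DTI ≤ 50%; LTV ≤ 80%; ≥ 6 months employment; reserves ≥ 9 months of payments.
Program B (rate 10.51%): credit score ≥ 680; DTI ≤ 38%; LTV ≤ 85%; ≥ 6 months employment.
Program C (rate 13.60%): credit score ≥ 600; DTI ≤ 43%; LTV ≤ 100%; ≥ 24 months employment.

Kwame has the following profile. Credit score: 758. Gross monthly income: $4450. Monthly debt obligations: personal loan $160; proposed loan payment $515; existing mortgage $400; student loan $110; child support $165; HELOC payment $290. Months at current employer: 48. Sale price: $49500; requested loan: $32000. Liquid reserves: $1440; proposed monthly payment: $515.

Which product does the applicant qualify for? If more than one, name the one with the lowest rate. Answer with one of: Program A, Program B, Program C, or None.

Program B

Total debts = (160 + 515 + 400 + 110 + 165 + 290) = 1,640; DTI = 1,640/4,450 = 36.9%.
LTV = 32,000/49,500 = 64.6%.
Reserves = 1,440/515 = 2.8 months.
Program A: score 758 ≥ 640; DTI 36.9% ≤ 50%; LTV 64.6% ≤ 80%; employment 48 ≥ 6 mo; reserves 2.8 < 9 mo → does not qualify.
Program B: score 758 ≥ 680; DTI 36.9% ≤ 38%; LTV 64.6% ≤ 85%; employment 48 ≥ 6 mo → qualifies.
Program C: score 758 ≥ 600; DTI 36.9% ≤ 43%; LTV 64.6% ≤ 100%; employment 48 ≥ 24 mo → qualifies.
Qualifying: Program B, Program C. Lowest rate is 10.51% → Program B.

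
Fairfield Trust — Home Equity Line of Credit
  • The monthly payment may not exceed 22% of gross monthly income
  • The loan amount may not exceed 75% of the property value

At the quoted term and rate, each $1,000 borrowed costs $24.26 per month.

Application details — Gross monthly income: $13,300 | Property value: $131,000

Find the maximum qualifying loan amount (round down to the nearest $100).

$98,200

Payment cap: 22% × $13,300 = $2,926/month.
At $24.26 per $1,000, that supports 2,926/24.26 × 1,000 ≈ $120,610 → $120,600.
LTV cap: 75% × $131,000 = $98,250 → $98,200.
Binding constraint: loan-to-value.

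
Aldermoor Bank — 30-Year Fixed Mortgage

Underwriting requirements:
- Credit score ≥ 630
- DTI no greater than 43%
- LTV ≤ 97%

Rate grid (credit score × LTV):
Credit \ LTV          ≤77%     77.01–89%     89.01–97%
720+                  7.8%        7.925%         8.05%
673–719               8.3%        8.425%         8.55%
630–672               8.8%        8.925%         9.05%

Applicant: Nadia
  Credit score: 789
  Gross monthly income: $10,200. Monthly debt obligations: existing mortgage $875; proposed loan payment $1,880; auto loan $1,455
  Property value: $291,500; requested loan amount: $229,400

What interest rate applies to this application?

Credit score 789 ≥ 630; Total monthly debts = (875 + 1,880 + 1,455) = 4,210. Debt-to-income = 4,210/10,200 = 41.3% — meets 43% limit
Loan-to-value = 229,400/291,500 = 78.7% — pass (97% max)
Row: 789 falls in 720+. Column: 78.7% falls in 77.01–89%. Rate = 7.925%.

7.925%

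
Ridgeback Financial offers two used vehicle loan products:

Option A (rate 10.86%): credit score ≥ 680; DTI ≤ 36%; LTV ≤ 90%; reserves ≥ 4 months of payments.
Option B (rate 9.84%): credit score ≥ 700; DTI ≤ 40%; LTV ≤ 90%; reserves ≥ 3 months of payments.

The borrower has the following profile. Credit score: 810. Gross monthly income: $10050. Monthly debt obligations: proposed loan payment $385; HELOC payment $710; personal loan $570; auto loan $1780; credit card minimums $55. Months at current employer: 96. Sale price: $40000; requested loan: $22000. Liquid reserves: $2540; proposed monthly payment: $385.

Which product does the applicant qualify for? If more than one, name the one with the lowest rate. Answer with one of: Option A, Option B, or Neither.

Total debts = (385 + 710 + 570 + 1,780 + 55) = 3,500; DTI = 3,500/10,050 = 34.8%.
LTV = 22,000/40,000 = 55%.
Reserves = 2,540/385 = 6.6 months.
Option A: score 810 ≥ 680; DTI 34.8% ≤ 36%; LTV 55% ≤ 90%; reserves 6.6 ≥ 4 mo → qualifies.
Option B: score 810 ≥ 700; DTI 34.8% ≤ 40%; LTV 55% ≤ 90%; reserves 6.6 ≥ 3 mo → qualifies.
Qualifying: Option A, Option B. Lowest rate is 9.84% → Option B.

Option B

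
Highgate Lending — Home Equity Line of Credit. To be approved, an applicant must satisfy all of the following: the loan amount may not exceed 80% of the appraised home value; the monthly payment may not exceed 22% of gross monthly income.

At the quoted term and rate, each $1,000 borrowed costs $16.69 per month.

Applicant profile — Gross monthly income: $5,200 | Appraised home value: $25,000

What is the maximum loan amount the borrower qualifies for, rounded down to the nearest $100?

Payment cap: 22% × $5,200 = $1,144/month.
At $16.69 per $1,000, that supports 1,144/16.69 × 1,000 ≈ $68,544 → $68,500.
LTV cap: 80% × $25,000 = $20,000 → $20,000.
Binding constraint: loan-to-value.

$20,000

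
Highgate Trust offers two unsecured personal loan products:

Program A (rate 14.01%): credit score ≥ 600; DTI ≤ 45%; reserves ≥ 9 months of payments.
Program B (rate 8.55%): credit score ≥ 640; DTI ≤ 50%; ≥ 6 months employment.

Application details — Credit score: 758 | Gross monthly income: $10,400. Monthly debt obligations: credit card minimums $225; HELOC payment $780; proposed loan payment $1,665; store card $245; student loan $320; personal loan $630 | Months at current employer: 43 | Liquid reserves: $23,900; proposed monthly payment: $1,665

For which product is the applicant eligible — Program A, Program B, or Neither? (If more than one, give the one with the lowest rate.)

Program B

Total debts = (225 + 780 + 1,665 + 245 + 320 + 630) = 3,865; DTI = 3,865/10,400 = 37.2%.
Reserves = 23,900/1,665 = 14.4 months.
Program A: score 758 ≥ 600; DTI 37.2% ≤ 45%; reserves 14.4 ≥ 9 mo → qualifies.
Program B: score 758 ≥ 640; DTI 37.2% ≤ 50%; employment 43 ≥ 6 mo → qualifies.
Qualifying: Program A, Program B. Lowest rate is 8.55% → Program B.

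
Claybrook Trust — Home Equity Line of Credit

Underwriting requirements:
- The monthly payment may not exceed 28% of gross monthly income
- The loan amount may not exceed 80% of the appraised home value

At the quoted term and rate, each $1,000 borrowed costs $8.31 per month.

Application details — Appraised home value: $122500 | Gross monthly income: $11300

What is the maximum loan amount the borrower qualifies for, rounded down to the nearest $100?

Payment cap: 28% × $11,300 = $3,164/month.
At $8.31 per $1,000, that supports 3,164/8.31 × 1,000 ≈ $380,746 → $380,700.
LTV cap: 80% × $122,500 = $98,000 → $98,000.
Binding constraint: loan-to-value.

$98,000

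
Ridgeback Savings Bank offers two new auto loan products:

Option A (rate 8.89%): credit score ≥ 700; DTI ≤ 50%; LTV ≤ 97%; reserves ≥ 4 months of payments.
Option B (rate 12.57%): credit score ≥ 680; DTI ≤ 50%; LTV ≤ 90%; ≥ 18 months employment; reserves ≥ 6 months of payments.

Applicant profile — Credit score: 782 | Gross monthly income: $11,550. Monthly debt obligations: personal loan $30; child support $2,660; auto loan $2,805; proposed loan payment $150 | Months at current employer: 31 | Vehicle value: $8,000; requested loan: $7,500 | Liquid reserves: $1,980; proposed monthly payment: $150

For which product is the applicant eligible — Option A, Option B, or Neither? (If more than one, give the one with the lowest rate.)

Total debts = (30 + 2,660 + 2,805 + 150) = 5,645; DTI = 5,645/11,550 = 48.9%.
LTV = 7,500/8,000 = 93.8%.
Reserves = 1,980/150 = 13.2 months.
Option A: score 782 ≥ 700; DTI 48.9% ≤ 50%; LTV 93.8% ≤ 97%; reserves 13.2 ≥ 4 mo → qualifies.
Option B: score 782 ≥ 680; DTI 48.9% ≤ 50%; LTV 93.8% > 90%; employment 31 ≥ 18 mo; reserves 13.2 ≥ 6 mo → does not qualify.

Option A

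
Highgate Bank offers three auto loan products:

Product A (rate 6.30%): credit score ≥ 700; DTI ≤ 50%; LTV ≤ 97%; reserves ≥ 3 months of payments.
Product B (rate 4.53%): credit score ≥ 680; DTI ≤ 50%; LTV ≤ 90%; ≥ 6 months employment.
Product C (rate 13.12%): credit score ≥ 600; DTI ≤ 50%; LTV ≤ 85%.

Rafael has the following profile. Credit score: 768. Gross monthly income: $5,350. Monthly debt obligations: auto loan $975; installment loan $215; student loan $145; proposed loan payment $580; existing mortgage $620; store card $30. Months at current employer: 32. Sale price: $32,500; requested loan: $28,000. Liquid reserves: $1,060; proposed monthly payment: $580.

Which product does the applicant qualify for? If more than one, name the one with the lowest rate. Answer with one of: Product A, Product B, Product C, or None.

Total debts = (975 + 215 + 145 + 580 + 620 + 30) = 2,565; DTI = 2,565/5,350 = 47.9%.
LTV = 28,000/32,500 = 86.2%.
Reserves = 1,060/580 = 1.8 months.
Product A: score 768 ≥ 700; DTI 47.9% ≤ 50%; LTV 86.2% ≤ 97%; reserves 1.8 < 3 mo → does not qualify.
Product B: score 768 ≥ 680; DTI 47.9% ≤ 50%; LTV 86.2% ≤ 90%; employment 32 ≥ 6 mo → qualifies.
Product C: score 768 ≥ 600; DTI 47.9% ≤ 50%; LTV 86.2% > 85% → does not qualify.

Product B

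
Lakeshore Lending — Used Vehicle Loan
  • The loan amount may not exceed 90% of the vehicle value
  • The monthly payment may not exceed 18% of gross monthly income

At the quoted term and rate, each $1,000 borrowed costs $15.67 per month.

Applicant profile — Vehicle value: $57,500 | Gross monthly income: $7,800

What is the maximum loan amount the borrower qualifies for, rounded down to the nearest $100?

$51,700

Payment cap: 18% × $7,800 = $1,404/month.
At $15.67 per $1,000, that supports 1,404/15.67 × 1,000 ≈ $89,597 → $89,500.
LTV cap: 90% × $57,500 = $51,750 → $51,700.
Binding constraint: loan-to-value.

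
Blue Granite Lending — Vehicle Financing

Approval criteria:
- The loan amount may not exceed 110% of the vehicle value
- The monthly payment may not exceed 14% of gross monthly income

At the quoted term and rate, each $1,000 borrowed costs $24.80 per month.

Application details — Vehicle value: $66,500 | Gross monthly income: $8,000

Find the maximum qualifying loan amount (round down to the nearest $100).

Payment cap: 14% × $8,000 = $1,120/month.
At $24.80 per $1,000, that supports 1,120/24.80 × 1,000 ≈ $45,161 → $45,100.
LTV cap: 110% × $66,500 = $73,150 → $73,100.
Binding constraint: payment-to-income.

$45,100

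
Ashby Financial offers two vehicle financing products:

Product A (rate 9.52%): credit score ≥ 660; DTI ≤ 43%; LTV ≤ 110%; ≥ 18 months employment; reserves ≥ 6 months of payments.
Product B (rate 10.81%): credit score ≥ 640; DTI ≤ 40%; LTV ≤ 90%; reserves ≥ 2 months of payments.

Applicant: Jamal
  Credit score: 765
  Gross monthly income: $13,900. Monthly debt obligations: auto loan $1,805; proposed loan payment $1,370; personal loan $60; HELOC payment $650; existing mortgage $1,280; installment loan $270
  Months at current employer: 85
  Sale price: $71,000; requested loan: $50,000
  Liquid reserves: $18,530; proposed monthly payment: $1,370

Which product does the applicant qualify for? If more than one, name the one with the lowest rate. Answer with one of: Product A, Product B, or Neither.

Total debts = (1,805 + 1,370 + 60 + 650 + 1,280 + 270) = 5,435; DTI = 5,435/13,900 = 39.1%.
LTV = 50,000/71,000 = 70.4%.
Reserves = 18,530/1,370 = 13.5 months.
Product A: score 765 ≥ 660; DTI 39.1% ≤ 43%; LTV 70.4% ≤ 110%; employment 85 ≥ 18 mo; reserves 13.5 ≥ 6 mo → qualifies.
Product B: score 765 ≥ 640; DTI 39.1% ≤ 40%; LTV 70.4% ≤ 90%; reserves 13.5 ≥ 2 mo → qualifies.
Qualifying: Product A, Product B. Lowest rate is 9.52% → Product A.

Product A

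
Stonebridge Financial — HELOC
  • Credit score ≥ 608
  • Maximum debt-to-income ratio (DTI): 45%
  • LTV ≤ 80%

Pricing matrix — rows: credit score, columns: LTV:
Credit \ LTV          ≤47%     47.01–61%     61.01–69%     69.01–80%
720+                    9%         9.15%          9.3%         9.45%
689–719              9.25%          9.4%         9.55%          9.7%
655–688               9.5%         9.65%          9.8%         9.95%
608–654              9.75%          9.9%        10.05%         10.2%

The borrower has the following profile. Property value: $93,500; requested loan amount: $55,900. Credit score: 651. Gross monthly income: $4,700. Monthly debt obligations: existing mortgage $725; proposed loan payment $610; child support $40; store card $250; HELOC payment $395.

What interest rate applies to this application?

Credit score 651 ≥ 608; Total monthly debts = (725 + 610 + 40 + 250 + 395) = 2,020. DTI = 2,020/4,700 = 43% ≤ 45%
LTV: 55,900 ÷ 93,500 = 59.8%, within 80% cap
Score 651 is in the 608–654 band; LTV 59.8% is in the 47.01–61% band → 9.9%.

9.9%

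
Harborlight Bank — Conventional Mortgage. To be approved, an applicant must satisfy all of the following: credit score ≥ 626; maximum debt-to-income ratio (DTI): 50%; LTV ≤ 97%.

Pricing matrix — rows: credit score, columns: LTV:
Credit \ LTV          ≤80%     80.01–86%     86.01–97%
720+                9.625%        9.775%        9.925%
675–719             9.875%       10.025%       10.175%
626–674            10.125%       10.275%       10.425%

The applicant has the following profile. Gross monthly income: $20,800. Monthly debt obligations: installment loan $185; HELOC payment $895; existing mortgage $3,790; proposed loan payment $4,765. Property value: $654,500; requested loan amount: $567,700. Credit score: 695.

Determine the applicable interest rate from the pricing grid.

Credit score 695 ≥ 626; Total monthly debts = (185 + 895 + 3,790 + 4,765) = 9,635. DTI = 9,635/20,800 = 46.3% ≤ 50%
Loan-to-value = 567,700/654,500 = 86.7% — pass (97% max)
Row: 695 falls in 675–719. Column: 86.7% falls in 86.01–97%. Rate = 10.175%.

10.175%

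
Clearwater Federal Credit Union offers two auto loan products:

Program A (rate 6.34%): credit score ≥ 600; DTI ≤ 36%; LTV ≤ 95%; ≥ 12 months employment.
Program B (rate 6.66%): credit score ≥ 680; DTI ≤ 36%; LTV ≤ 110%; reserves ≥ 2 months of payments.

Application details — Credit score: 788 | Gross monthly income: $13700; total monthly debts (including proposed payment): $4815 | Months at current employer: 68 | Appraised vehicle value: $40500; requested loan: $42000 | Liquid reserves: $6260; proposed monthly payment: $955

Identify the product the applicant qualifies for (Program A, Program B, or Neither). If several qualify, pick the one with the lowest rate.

Program B

DTI = 4,815/13,700 = 35.1%.
LTV = 42,000/40,500 = 103.7%.
Reserves = 6,260/955 = 6.6 months.
Program A: score 788 ≥ 600; DTI 35.1% ≤ 36%; LTV 103.7% > 95%; employment 68 ≥ 12 mo → does not qualify.
Program B: score 788 ≥ 680; DTI 35.1% ≤ 36%; LTV 103.7% ≤ 110%; reserves 6.6 ≥ 2 mo → qualifies.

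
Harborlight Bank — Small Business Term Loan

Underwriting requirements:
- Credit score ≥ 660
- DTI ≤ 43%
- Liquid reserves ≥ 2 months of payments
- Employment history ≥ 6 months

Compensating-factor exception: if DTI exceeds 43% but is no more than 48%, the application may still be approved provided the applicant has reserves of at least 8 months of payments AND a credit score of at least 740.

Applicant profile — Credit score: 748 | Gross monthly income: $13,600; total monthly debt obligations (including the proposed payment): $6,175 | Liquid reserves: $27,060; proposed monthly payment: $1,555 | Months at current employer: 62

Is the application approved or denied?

Credit score 748 ≥ 660 (meets base)
DTI: 6,175 ÷ 13,600 = 45.4%, over the 43% base limit.
Reserves: 27,060 ÷ 1,555 = 17.4 months (meets 2-month minimum)
Employment 62 ≥ 6 months
DTI 45.4% is within the 43%–48% exception band; checking compensating factors.
Reserves 17.4 ≥ 8 months; credit score 748 ≥ 740.
Both compensating conditions met → exception applies.

Approved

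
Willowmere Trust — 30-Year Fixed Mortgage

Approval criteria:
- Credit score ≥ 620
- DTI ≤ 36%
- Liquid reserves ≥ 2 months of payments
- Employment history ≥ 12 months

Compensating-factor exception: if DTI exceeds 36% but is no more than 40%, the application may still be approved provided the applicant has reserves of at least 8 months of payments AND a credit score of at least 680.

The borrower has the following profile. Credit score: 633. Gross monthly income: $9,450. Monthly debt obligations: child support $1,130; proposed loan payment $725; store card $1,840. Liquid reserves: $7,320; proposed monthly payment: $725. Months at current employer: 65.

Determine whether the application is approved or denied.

Credit score 633 ≥ 620 (meets base)
Total debts = (1,130 + 725 + 1,840) = 3,695. DTI = 3,695/9,450 = 39.1% > 36% — standard DTI limit exceeded.
Liquid reserves cover 7,320/725 = 10.1 months — ≥ 2 required
Employment 65 ≥ 12 months
DTI 39.1% is within the 36%–40% exception band; checking compensating factors.
Reserves 10.1 ≥ 8 months; credit score 633 < 680.
Compensating-factor requirement not fully met.

Denied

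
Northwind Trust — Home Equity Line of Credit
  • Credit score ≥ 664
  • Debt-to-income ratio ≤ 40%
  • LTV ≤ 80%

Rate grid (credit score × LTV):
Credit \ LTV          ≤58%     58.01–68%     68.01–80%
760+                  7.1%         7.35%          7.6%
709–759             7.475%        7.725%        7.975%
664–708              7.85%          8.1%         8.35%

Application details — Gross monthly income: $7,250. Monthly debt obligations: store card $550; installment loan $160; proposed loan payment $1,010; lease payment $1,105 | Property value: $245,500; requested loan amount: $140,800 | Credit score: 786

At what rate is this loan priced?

Credit score 786 ≥ 664; Total monthly debts = (550 + 160 + 1,010 + 1,105) = 2,825. DTI: 2,825 ÷ 7,250 = 39%, within the 40% cap
Loan-to-value = 140,800/245,500 = 57.4% — pass (80% max)
Score 786 is in the 760+ band; LTV 57.4% is in the ≤58% band → 7.1%.

7.1%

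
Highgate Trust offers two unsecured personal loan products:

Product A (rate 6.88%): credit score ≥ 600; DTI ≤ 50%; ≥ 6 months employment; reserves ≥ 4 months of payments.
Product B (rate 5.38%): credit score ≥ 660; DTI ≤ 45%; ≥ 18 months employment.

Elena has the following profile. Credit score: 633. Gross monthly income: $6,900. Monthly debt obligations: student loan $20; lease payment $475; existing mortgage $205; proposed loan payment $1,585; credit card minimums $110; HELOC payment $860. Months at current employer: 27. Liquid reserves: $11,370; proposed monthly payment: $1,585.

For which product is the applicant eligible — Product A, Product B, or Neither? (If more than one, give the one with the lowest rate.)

Total debts = (20 + 475 + 205 + 1,585 + 110 + 860) = 3,255; DTI = 3,255/6,900 = 47.2%.
Reserves = 11,370/1,585 = 7.2 months.
Product A: score 633 ≥ 600; DTI 47.2% ≤ 50%; employment 27 ≥ 6 mo; reserves 7.2 ≥ 4 mo → qualifies.
Product B: score 633 < 660; DTI 47.2% > 45%; employment 27 ≥ 18 mo → does not qualify.

Product A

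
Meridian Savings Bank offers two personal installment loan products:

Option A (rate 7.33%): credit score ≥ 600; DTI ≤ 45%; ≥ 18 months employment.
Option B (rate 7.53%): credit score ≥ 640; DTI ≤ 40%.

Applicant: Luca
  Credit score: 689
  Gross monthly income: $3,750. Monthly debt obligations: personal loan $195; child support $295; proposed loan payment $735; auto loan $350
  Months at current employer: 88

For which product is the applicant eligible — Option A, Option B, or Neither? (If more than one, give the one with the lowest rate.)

Option A

Total debts = (195 + 295 + 735 + 350) = 1,575; DTI = 1,575/3,750 = 42%.
Option A: score 689 ≥ 600; DTI 42% ≤ 45%; employment 88 ≥ 18 mo → qualifies.
Option B: score 689 ≥ 640; DTI 42% > 40% → does not qualify.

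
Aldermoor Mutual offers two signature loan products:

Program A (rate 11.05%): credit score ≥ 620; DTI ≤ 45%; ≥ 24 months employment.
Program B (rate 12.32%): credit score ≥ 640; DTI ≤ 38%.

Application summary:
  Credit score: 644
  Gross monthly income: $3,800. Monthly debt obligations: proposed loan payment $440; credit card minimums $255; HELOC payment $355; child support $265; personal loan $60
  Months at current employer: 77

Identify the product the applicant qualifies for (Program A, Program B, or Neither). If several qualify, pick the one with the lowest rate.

Total debts = (440 + 255 + 355 + 265 + 60) = 1,375; DTI = 1,375/3,800 = 36.2%.
Program A: score 644 ≥ 620; DTI 36.2% ≤ 45%; employment 77 ≥ 24 mo → qualifies.
Program B: score 644 ≥ 640; DTI 36.2% ≤ 38% → qualifies.
Qualifying: Program A, Program B. Lowest rate is 11.05% → Program A.

Program A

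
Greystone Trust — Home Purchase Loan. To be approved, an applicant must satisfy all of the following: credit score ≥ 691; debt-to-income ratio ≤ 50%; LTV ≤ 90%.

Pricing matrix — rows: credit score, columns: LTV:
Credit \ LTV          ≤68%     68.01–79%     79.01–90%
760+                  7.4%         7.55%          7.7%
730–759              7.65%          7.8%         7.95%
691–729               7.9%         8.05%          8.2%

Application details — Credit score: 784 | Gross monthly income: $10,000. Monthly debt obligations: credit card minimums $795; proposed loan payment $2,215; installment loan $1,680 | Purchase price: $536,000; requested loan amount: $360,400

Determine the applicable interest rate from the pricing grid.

Credit score 784 ≥ 691; Total monthly debts = (795 + 2,215 + 1,680) = 4,690. DTI = 4,690/10,000 = 46.9% ≤ 50%
LTV: 360,400 ÷ 536,000 = 67.2%, within 90% cap
Score 784 is in the 760+ band; LTV 67.2% is in the ≤68% band → 7.4%.

7.4%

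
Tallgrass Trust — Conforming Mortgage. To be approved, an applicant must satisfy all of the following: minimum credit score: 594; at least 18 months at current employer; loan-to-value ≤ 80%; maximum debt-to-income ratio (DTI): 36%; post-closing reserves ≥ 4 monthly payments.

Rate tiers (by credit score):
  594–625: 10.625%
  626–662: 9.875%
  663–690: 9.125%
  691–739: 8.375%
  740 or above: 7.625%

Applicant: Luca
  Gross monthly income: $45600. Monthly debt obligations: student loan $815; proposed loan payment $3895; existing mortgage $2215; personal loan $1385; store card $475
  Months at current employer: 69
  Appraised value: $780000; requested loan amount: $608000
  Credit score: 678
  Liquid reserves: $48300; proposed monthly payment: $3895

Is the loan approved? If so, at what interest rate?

Credit score 678 ≥ 594 (meets minimum)
Total monthly debts = (815 + 3,895 + 2,215 + 1,385 + 475) = 8,785. Debt-to-income = 8,785/45,600 = 19.3% — meets 36% limit
Reserves: 48,300 ÷ 3,895 = 12.4 months (meets 4-month minimum)
LTV = 608,000/780,000 = 77.9% ≤ 80%
Employment 69 ≥ 18 months
All requirements met. Score 678 falls in the 663–690 tier → 9.125%.

Approved at 9.125%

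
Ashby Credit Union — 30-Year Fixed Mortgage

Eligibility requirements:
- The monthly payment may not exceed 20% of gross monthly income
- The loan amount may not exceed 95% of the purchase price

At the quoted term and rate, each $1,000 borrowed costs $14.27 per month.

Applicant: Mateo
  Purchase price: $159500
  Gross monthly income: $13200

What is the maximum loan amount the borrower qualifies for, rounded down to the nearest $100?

Payment cap: 20% × $13,200 = $2,640/month.
At $14.27 per $1,000, that supports 2,640/14.27 × 1,000 ≈ $185,003 → $185,000.
LTV cap: 95% × $159,500 = $151,525 → $151,500.
Binding constraint: loan-to-value.

$151,500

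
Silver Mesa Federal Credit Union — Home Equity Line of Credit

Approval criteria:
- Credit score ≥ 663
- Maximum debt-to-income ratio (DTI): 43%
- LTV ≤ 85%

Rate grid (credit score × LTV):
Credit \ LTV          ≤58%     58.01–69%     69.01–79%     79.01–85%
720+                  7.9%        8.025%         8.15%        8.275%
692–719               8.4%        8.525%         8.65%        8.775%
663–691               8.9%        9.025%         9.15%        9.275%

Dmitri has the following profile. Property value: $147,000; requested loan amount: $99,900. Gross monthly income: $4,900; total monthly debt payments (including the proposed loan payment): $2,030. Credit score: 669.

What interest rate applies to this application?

Credit score 669 ≥ 663; DTI = 2,030/4,900 = 41.4% ≤ 43%
Loan-to-value = 99,900/147,000 = 68% — pass (85% max)
Row: 669 falls in 663–691. Column: 68% falls in 58.01–69%. Rate = 9.025%.

9.025%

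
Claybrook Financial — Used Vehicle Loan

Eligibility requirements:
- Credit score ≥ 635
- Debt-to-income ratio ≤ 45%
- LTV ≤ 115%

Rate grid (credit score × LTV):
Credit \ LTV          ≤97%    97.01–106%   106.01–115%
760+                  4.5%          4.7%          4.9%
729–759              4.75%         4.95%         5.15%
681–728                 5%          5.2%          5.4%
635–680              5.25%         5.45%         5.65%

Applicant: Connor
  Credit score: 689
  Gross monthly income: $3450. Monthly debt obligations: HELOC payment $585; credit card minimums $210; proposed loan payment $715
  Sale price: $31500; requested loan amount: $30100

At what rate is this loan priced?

5%

Credit score 689 ≥ 635; Total monthly debts = (585 + 210 + 715) = 1,510. DTI = 1,510/3,450 = 43.8% ≤ 45%
LTV = 30,100/31,500 = 95.6% ≤ 115%
Row: 689 falls in 681–728. Column: 95.6% falls in ≤97%. Rate = 5%.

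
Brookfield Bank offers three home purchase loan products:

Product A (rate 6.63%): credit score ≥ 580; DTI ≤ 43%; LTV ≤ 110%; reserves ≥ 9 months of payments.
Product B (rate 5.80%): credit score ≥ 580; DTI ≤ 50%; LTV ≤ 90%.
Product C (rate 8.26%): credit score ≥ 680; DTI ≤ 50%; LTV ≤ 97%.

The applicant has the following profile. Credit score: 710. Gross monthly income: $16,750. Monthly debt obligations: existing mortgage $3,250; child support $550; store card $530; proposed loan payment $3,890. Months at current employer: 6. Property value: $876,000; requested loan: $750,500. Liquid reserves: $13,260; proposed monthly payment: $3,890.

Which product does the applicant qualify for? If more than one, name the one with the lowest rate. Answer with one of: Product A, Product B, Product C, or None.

Total debts = (3,250 + 550 + 530 + 3,890) = 8,220; DTI = 8,220/16,750 = 49.1%.
LTV = 750,500/876,000 = 85.7%.
Reserves = 13,260/3,890 = 3.4 months.
Product A: score 710 ≥ 580; DTI 49.1% > 43%; LTV 85.7% ≤ 110%; reserves 3.4 < 9 mo → does not qualify.
Product B: score 710 ≥ 580; DTI 49.1% ≤ 50%; LTV 85.7% ≤ 90% → qualifies.
Product C: score 710 ≥ 680; DTI 49.1% ≤ 50%; LTV 85.7% ≤ 97% → qualifies.
Qualifying: Product B, Product C. Lowest rate is 5.80% → Product B.

Product B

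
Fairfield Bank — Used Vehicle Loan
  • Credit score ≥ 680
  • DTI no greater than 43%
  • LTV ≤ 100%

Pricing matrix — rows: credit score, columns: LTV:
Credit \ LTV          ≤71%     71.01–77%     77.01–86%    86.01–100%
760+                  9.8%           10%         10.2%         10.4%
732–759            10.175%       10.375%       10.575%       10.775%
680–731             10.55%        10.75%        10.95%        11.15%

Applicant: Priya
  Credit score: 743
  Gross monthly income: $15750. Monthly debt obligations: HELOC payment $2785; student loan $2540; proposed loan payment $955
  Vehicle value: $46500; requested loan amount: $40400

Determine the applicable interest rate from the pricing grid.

10.775%

Credit score 743 ≥ 680; Total monthly debts = (2,785 + 2,540 + 955) = 6,280. Debt-to-income = 6,280/15,750 = 39.9% — meets 43% limit
Loan-to-value = 40,400/46,500 = 86.9% — pass (100% max)
Credit 743 → row 732–759; LTV 86.9% → column 86.01–100%. Grid cell → 10.775%.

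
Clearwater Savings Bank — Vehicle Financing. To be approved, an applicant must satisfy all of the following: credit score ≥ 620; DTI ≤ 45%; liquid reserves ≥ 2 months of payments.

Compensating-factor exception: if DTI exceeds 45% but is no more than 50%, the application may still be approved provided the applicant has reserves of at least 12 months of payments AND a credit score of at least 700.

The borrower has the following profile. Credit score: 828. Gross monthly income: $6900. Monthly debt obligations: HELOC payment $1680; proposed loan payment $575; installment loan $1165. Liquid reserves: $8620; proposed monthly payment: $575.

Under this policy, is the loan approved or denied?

Approved

Credit score 828 ≥ 620 (meets base)
Total debts = (1,680 + 575 + 1,165) = 3,420. DTI: 3,420 ÷ 6,900 = 49.6%, over the 45% base limit.
Reserves: 8,620 ÷ 575 = 15.0 months (meets 2-month minimum)
DTI 49.6% is within the 45%–50% exception band; checking compensating factors.
Reserves 15.0 ≥ 12 months; credit score 828 ≥ 700.
Both override conditions satisfied; DTI exception granted.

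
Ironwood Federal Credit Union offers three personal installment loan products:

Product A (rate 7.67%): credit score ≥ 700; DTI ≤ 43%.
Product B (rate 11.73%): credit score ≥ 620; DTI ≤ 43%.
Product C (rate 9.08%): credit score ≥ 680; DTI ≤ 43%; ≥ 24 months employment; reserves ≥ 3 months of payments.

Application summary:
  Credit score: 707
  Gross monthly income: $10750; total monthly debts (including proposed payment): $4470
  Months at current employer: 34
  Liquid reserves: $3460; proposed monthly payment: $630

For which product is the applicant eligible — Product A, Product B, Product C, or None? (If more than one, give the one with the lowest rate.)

DTI = 4,470/10,750 = 41.6%.
Reserves = 3,460/630 = 5.5 months.
Product A: score 707 ≥ 700; DTI 41.6% ≤ 43% → qualifies.
Product B: score 707 ≥ 620; DTI 41.6% ≤ 43% → qualifies.
Product C: score 707 ≥ 680; DTI 41.6% ≤ 43%; employment 34 ≥ 24 mo; reserves 5.5 ≥ 3 mo → qualifies.
Qualifying: Product A, Product B, Product C. Lowest rate is 7.67% → Product A.

Product A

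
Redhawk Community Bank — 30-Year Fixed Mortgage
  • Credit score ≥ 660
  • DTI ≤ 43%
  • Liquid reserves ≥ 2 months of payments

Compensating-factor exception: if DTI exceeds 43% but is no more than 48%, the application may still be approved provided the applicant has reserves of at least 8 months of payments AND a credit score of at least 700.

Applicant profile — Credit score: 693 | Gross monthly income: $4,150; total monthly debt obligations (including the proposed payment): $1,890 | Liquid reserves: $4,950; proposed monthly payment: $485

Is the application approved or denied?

Denied

Credit score 693 ≥ 660 (meets base)
DTI = 1,890/4,150 = 45.5% > 43% — standard DTI limit exceeded.
Reserves: 4,950 ÷ 485 = 10.2 months (meets 2-month minimum)
DTI 45.5% is within the 43%–48% exception band; checking compensating factors.
Override check — reserves: 10.2 mo (ok); score: 693 (below 700).
Override conditions not both satisfied; exception does not apply.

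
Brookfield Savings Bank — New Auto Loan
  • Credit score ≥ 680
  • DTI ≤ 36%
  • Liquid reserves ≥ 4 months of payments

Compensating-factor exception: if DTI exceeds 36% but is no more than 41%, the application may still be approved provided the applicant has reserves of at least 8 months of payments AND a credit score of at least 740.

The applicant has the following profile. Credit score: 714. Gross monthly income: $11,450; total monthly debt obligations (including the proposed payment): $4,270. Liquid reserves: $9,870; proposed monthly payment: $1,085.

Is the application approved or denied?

Denied

Credit score 714 ≥ 680 (meets base)
DTI: 4,270 ÷ 11,450 = 37.3%, over the 36% base limit.
Reserves = 9,870/1,085 = 9.1 months ≥ 4
DTI 37.3% is within the 36%–41% exception band; checking compensating factors.
Override check — reserves: 9.1 mo (ok); score: 714 (below 740).
Override conditions not both satisfied; exception does not apply.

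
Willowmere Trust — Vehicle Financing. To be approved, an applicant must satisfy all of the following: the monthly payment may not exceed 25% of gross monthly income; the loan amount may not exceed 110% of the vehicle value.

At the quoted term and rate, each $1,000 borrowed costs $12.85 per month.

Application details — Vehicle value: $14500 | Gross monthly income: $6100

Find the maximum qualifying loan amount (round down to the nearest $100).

$15,900

Payment cap: 25% × $6,100 = $1,525/month.
At $12.85 per $1,000, that supports 1,525/12.85 × 1,000 ≈ $118,677 → $118,600.
LTV cap: 110% × $14,500 = $15,950 → $15,900.
Binding constraint: loan-to-value.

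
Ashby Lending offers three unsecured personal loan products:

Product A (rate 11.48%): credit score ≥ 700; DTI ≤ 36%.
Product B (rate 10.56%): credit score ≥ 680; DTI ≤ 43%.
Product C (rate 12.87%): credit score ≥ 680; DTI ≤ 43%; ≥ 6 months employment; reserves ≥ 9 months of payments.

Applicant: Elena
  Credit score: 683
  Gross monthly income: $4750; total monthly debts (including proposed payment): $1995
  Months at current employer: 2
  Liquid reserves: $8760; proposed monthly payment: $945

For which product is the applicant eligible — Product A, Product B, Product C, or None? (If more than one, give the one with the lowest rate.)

Product B

DTI = 1,995/4,750 = 42%.
Reserves = 8,760/945 = 9.3 months.
Product A: score 683 < 700; DTI 42% > 36% → does not qualify.
Product B: score 683 ≥ 680; DTI 42% ≤ 43% → qualifies.
Product C: score 683 ≥ 680; DTI 42% ≤ 43%; employment 2 < 6 mo; reserves 9.3 ≥ 9 mo → does not qualify.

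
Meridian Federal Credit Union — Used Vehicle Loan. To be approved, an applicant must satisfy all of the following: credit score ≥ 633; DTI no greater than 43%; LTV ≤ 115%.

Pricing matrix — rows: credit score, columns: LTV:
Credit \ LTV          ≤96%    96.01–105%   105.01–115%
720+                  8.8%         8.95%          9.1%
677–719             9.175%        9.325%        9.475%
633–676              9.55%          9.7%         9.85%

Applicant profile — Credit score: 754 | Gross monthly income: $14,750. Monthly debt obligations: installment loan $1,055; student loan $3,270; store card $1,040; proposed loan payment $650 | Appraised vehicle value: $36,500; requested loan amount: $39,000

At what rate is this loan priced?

Credit score 754 ≥ 633; Total monthly debts = (1,055 + 3,270 + 1,040 + 650) = 6,015. DTI: 6,015 ÷ 14,750 = 40.8%, within the 43% cap
Loan-to-value = 39,000/36,500 = 106.8% — pass (115% max)
Credit 754 → row 720+; LTV 106.8% → column 105.01–115%. Grid cell → 9.1%.

9.1%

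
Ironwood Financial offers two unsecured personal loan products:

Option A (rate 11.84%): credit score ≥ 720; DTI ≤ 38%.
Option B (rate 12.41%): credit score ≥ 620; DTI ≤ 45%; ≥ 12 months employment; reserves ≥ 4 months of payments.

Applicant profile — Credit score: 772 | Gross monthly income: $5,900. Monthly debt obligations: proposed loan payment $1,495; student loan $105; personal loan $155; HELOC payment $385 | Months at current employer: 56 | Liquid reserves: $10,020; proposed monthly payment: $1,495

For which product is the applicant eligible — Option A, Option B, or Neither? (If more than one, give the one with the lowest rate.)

Option A

Total debts = (1,495 + 105 + 155 + 385) = 2,140; DTI = 2,140/5,900 = 36.3%.
Reserves = 10,020/1,495 = 6.7 months.
Option A: score 772 ≥ 720; DTI 36.3% ≤ 38% → qualifies.
Option B: score 772 ≥ 620; DTI 36.3% ≤ 45%; employment 56 ≥ 12 mo; reserves 6.7 ≥ 4 mo → qualifies.
Qualifying: Option A, Option B. Lowest rate is 11.84% → Option A.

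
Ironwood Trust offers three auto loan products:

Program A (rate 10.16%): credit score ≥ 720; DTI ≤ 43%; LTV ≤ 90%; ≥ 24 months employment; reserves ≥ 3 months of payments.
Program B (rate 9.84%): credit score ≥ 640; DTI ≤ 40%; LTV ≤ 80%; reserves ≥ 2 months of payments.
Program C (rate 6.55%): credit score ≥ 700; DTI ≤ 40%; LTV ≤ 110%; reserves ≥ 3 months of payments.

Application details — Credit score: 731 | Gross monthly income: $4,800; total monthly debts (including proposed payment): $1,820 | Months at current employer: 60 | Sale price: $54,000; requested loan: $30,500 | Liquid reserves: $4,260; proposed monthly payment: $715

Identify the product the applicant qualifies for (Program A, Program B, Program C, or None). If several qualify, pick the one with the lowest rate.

DTI = 1,820/4,800 = 37.9%.
LTV = 30,500/54,000 = 56.5%.
Reserves = 4,260/715 = 6.0 months.
Program A: score 731 ≥ 720; DTI 37.9% ≤ 43%; LTV 56.5% ≤ 90%; employment 60 ≥ 24 mo; reserves 6.0 ≥ 3 mo → qualifies.
Program B: score 731 ≥ 640; DTI 37.9% ≤ 40%; LTV 56.5% ≤ 80%; reserves 6.0 ≥ 2 mo → qualifies.
Program C: score 731 ≥ 700; DTI 37.9% ≤ 40%; LTV 56.5% ≤ 110%; reserves 6.0 ≥ 3 mo → qualifies.
Qualifying: Program A, Program B, Program C. Lowest rate is 6.55% → Program C.

Program C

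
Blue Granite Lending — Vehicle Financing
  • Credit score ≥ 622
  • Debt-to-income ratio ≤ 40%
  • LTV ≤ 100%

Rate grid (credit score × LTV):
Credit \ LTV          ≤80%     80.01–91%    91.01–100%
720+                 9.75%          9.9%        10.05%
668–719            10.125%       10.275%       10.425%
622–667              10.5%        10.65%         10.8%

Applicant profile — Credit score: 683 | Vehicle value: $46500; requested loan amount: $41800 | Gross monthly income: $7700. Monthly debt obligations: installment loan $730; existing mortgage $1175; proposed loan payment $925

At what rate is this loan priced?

10.275%

Credit score 683 ≥ 622; Total monthly debts = (730 + 1,175 + 925) = 2,830. DTI = 2,830/7,700 = 36.8% ≤ 40%
Loan-to-value = 41,800/46,500 = 89.9% — pass (100% max)
Score 683 is in the 668–719 band; LTV 89.9% is in the 80.01–91% band → 10.275%.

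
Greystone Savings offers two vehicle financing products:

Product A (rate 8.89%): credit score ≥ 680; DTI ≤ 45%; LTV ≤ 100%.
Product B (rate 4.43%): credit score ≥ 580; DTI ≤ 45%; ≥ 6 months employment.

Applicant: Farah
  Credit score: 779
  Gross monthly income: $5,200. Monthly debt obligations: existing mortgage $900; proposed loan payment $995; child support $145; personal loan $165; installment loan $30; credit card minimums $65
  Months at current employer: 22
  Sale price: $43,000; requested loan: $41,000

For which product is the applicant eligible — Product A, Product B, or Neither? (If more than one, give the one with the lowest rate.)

Product B

Total debts = (900 + 995 + 145 + 165 + 30 + 65) = 2,300; DTI = 2,300/5,200 = 44.2%.
LTV = 41,000/43,000 = 95.3%.
Product A: score 779 ≥ 680; DTI 44.2% ≤ 45%; LTV 95.3% ≤ 100% → qualifies.
Product B: score 779 ≥ 580; DTI 44.2% ≤ 45%; employment 22 ≥ 6 mo → qualifies.
Qualifying: Product A, Product B. Lowest rate is 4.43% → Product B.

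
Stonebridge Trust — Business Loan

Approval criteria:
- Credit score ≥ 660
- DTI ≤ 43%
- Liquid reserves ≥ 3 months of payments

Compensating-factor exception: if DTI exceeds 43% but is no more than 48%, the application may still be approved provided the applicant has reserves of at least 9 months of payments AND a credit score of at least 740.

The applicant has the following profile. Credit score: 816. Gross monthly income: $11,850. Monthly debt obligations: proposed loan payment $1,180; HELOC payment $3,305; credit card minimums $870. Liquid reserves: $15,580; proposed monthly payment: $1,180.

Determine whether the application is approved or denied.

Approved

Credit score 816 ≥ 660 (meets base)
Total debts = (1,180 + 3,305 + 870) = 5,355. DTI: 5,355 ÷ 11,850 = 45.2%, over the 43% base limit.
Reserves: 15,580 ÷ 1,180 = 13.2 months (meets 3-month minimum)
45.2% falls in the override range (43%–48%), so the compensating-factor test applies.
Reserves 13.2 ≥ 9 months; credit score 816 ≥ 740.
Both compensating conditions met → exception applies.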